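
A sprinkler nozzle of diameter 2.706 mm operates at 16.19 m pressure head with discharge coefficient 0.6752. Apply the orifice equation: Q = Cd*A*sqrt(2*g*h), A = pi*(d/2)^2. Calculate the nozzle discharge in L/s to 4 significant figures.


A = pi*(2.706e-3/2)^2 = 5.75103e-06 m^2
Q = 0.6752 * 5.75103e-06 * sqrt(2*9.81*16.19) * 1000 = 0.06921 L/s
Therefore the nozzle discharge = 0.06921 L/s.


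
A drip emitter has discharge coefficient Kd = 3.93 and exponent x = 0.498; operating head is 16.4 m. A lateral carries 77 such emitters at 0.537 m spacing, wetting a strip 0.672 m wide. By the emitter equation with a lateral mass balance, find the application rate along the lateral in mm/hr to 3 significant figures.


Approach: apply the emitter equation with a lateral mass balance, q = Kd*h^x; Q = n*q; rate = Q/(n*spacing*width).
Step 1 — single emitter flow (q = Kd*h^x):
  q = 3.93 * 16.4^0.498 = 15.826 L/hr
Step 2 — total lateral flow: Q = 77 * 15.826 = 1218.6 L/hr
Step 3 — wetted area: A = 77 * 0.537 * 0.672 = 27.787 m^2
Step 4 — application rate: Q/A = 1218.6/27.787 = 43.9 mm/hr
Therefore the application rate along the lateral = 43.9 mm/hr.


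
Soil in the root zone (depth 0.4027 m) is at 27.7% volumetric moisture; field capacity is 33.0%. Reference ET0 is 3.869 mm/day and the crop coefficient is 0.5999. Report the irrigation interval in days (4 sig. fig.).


Approach: apply soil-water budget scheduling, SMD = (FC-theta)/100*depth*1000; ETc = ET0*Kc; interval = SMD/ETc.
Step 1 — soil moisture deficit:
  SMD = (33.0 - 27.7)/100 * 0.4027 * 1000 = 21.3431 mm
Step 2 — daily crop ET (ETc = ET0*Kc):
  ETc = 3.869 * 0.5999 = 2.32101 mm/day
Step 3 — irrigation interval (SMD/ETc):
  interval = 21.3431 / 2.32101 = 9.196 days
Therefore the irrigation interval = 9.196 days.


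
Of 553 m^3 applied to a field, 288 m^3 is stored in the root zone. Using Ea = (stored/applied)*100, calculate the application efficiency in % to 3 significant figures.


Ea = (288/553)*100 = 52.1 %
Therefore the application efficiency = 52.1 %.


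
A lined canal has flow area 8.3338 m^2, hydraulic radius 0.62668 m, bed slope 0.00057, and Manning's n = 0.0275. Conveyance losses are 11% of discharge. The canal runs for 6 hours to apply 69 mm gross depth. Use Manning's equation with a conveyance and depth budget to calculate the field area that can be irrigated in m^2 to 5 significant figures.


Approach: apply Manning's equation with a conveyance and depth budget, Q = (1/n)*A*R^(2/3)*S^(1/2); Q_field = Q*(1-loss); Area = Q_field*t/(d/1000).
Step 1 — canal discharge (Manning's equation):
  Q = (1/0.0275) * 8.3338 * 0.62668^(2/3) * 0.00057^(1/2) = 5.298404 m^3/s
Step 2 — delivered flow: Q_field = 5.298404*(1 - 11/100) = 4.715579 m^3/s
Step 3 — volume delivered: V = 4.715579 * 6*3600 = 101856.5 m^3
Step 4 — area served: A = V / (depth/1000) = 101856.5 / 0.069 = 1476200 m^2
Therefore the field area that can be irrigated = 1476200 m^2.


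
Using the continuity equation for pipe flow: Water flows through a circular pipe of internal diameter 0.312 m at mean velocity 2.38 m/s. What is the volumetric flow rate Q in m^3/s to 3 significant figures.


Approach: apply the continuity equation for pipe flow, Q = A * v with A = pi*(D/2)^2.
A = pi*(0.312/2)^2 = 0.076454 m^2
Q = 0.076454 * 2.38 = 0.182 m^3/s
Therefore the volumetric flow rate Q = 0.182 m^3/s.


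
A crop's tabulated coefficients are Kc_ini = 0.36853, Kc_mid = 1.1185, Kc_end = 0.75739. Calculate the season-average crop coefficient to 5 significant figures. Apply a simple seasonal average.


Approach: apply a simple seasonal average, Kc_avg = (Kc_ini + Kc_mid + Kc_end)/3.
Kc_avg = (0.36853 + 1.1185 + 0.75739)/3 = 0.74814
Therefore the season-average crop coefficient = 0.74814.


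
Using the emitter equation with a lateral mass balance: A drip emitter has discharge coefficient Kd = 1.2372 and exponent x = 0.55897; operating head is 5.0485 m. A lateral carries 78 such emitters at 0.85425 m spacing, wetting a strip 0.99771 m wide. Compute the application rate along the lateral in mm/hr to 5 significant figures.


Approach: apply the emitter equation with a lateral mass balance, q = Kd*h^x; Q = n*q; rate = Q/(n*spacing*width).
Step 1 — single emitter flow (q = Kd*h^x):
  q = 1.2372 * 5.0485^0.55897 = 3.058346 L/hr
Step 2 — total lateral flow: Q = 78 * 3.058346 = 238.5510 L/hr
Step 3 — wetted area: A = 78 * 0.85425 * 0.99771 = 66.47891 m^2
Step 4 — application rate: Q/A = 238.5510/66.47891 = 3.5884 mm/hr
Therefore the application rate along the lateral = 3.5884 mm/hr.


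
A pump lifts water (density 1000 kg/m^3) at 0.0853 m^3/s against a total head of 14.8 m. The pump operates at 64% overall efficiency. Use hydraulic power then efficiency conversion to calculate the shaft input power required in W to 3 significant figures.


Approach: apply hydraulic power then efficiency conversion, P = rho*g*Q*H; P_in = P/eta.
Step 1 — hydraulic power (P = rho*g*Q*H):
  P = 1000 * 9.81 * 0.0853 * 14.8 = 12385 W
Step 2 — input power: P_in = P/eta = 12385 / 0.64 = 19400 W
Therefore the shaft input power required = 19400 W.


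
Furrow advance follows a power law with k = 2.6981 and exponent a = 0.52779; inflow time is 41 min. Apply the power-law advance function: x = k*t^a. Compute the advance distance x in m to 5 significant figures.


x = 2.6981 * 41^0.52779 = 19.154 m
Therefore the advance distance x = 19.154 m.


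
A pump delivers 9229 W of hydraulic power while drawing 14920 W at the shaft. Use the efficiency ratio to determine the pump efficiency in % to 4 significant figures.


Approach: apply the efficiency ratio, eta = (P_out/P_in)*100.
eta = (9229 / 14920) * 100 = 61.86 %
Therefore the pump efficiency = 61.86 %.


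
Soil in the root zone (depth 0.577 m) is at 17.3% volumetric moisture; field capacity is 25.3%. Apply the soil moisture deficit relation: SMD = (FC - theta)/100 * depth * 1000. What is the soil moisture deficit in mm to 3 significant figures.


SMD = (25.3 - 17.3)/100 * 0.577 * 1000 = 46.2 mm
Therefore the soil moisture deficit = 46.2 mm.


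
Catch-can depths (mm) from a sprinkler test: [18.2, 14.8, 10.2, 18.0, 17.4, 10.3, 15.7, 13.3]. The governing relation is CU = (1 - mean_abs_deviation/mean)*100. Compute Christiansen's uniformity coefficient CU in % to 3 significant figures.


mean = 14.738 mm
mean |d_i - mean| = 2.6031 mm
CU = (1 - 2.6031/14.738)*100 = 82.3 %
Therefore Christiansen's uniformity coefficient CU = 82.3 %.


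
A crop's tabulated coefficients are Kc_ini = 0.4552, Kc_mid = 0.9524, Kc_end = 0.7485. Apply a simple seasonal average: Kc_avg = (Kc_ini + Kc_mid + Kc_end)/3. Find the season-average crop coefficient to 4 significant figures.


Kc_avg = (0.4552 + 0.9524 + 0.7485)/3 = 0.7187
Therefore the season-average crop coefficient = 0.7187.


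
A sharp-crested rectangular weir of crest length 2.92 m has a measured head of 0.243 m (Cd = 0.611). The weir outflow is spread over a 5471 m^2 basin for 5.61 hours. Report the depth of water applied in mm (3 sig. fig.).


Approach: apply the rectangular weir equation with a volume-to-depth conversion, Q = (2/3)*Cd*L*sqrt(2g)*H^1.5; d = Q*t/A * 1000.
Step 1 — weir discharge:
  Q = (2/3)*0.611*2.92*sqrt(2*9.81)*0.243^1.5 = 0.63109 m^3/s
Step 2 — volume: V = 0.63109 * 5.61*3600 = 12746 m^3
Step 3 — depth: d = V/A * 1000 = 12746/5471 * 1000 = 2330 mm
Therefore the depth of water applied = 2330 mm.


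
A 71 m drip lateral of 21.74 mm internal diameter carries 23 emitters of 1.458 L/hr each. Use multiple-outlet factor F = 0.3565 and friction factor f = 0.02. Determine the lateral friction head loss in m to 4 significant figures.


Approach: apply Darcy-Weisbach with the multiple-outlet F-factor, Q = n*q/(3600*1000) m^3/s; v = Q/A; hf = F*f*(L/D)*(v^2/(2g)).
Q = 23*1.458/(3600*1000) = 9.31500e-06 m^3/s
A = pi*(21.74e-3/2)^2 = 3.71201e-04 m^2, so v = Q/A = 0.0250942 m/s
hf = 0.3565*0.02*(71/0.02174)*(0.0250942^2/(2*9.81)) = 0.0007474 m
Therefore the lateral friction head loss = 0.0007474 m.


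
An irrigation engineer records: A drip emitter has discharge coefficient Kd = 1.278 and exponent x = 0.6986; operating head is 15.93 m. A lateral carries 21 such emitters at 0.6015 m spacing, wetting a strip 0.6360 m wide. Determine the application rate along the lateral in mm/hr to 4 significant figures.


Approach: apply the emitter equation with a lateral mass balance, q = Kd*h^x; Q = n*q; rate = Q/(n*spacing*width).
Step 1 — single emitter flow (q = Kd*h^x):
  q = 1.278 * 15.93^0.6986 = 8.83891 L/hr
Step 2 — total lateral flow: Q = 21 * 8.83891 = 185.617 L/hr
Step 3 — wetted area: A = 21 * 0.6015 * 0.6360 = 8.03363 m^2
Step 4 — application rate: Q/A = 185.617/8.03363 = 23.11 mm/hr
Therefore the application rate along the lateral = 23.11 mm/hr.


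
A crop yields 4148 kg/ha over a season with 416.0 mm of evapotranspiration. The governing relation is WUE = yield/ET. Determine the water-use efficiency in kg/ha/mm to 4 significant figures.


WUE = 4148 / 416.0 = 9.971 kg/ha/mm
Therefore the water-use efficiency = 9.971 kg/ha/mm.


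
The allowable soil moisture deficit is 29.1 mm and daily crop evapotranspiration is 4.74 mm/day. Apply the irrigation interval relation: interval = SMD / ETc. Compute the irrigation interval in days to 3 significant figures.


interval = 29.1 / 4.74 = 6.14 days
Therefore the irrigation interval = 6.14 days.


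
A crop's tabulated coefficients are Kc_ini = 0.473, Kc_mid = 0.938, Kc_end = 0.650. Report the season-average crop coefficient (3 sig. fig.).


Approach: apply a simple seasonal average, Kc_avg = (Kc_ini + Kc_mid + Kc_end)/3.
Kc_avg = (0.473 + 0.938 + 0.650)/3 = 0.687
Therefore the season-average crop coefficient = 0.687.


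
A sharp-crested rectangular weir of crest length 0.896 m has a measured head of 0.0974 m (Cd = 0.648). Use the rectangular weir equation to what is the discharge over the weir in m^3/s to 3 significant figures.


Approach: apply the rectangular weir equation, Q = (2/3)*Cd*L*sqrt(2g)*H^1.5.
Q = (2/3)*0.648*0.896*sqrt(2*9.81)*0.0974^1.5 = 0.0521 m^3/s
Therefore the discharge over the weir = 0.0521 m^3/s.


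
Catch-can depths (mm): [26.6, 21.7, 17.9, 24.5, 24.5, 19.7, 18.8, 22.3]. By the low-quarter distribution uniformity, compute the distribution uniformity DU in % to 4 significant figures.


Approach: apply the low-quarter distribution uniformity, DU = (mean of lowest quarter of readings / overall mean)*100.
sorted lowest 2 of 8: [17.9, 18.8] -> mean = 18.3500 mm
overall mean = 22.0000 mm
DU = (18.3500/22.0000)*100 = 83.41 %
Therefore the distribution uniformity DU = 83.41 %.


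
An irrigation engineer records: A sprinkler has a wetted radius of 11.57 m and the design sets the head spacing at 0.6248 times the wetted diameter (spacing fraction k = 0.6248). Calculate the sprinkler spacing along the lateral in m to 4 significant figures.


Approach: apply the sprinkler spacing rule (spacing as a fraction of wetted diameter), S = k*(2*R).
S = 0.6248 * (2 * 11.57) = 14.46 m
Therefore the sprinkler spacing along the lateral = 14.46 m.


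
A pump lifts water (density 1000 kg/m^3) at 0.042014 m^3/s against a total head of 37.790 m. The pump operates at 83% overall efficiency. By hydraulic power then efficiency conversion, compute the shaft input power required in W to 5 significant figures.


Approach: apply hydraulic power then efficiency conversion, P = rho*g*Q*H; P_in = P/eta.
Step 1 — hydraulic power (P = rho*g*Q*H):
  P = 1000 * 9.81 * 0.042014 * 37.790 = 15575.43 W
Step 2 — input power: P_in = P/eta = 15575.43 / 0.83 = 18766 W
Therefore the shaft input power required = 18766 W.


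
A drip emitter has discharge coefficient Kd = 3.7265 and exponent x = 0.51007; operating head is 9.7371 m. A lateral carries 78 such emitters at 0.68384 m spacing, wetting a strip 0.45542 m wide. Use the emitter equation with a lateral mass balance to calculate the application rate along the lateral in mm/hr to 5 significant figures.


Approach: apply the emitter equation with a lateral mass balance, q = Kd*h^x; Q = n*q; rate = Q/(n*spacing*width).
Step 1 — single emitter flow (q = Kd*h^x):
  q = 3.7265 * 9.7371^0.51007 = 11.89788 L/hr
Step 2 — total lateral flow: Q = 78 * 11.89788 = 928.0343 L/hr
Step 3 — wetted area: A = 78 * 0.68384 * 0.45542 = 24.29188 m^2
Step 4 — application rate: Q/A = 928.0343/24.29188 = 38.203 mm/hr
Therefore the application rate along the lateral = 38.203 mm/hr.


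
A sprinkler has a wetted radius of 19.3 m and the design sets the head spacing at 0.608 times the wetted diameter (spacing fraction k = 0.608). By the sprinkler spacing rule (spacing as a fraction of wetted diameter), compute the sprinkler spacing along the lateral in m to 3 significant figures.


Approach: apply the sprinkler spacing rule (spacing as a fraction of wetted diameter), S = k*(2*R).
S = 0.608 * (2 * 19.3) = 23.5 m
Therefore the sprinkler spacing along the lateral = 23.5 m.


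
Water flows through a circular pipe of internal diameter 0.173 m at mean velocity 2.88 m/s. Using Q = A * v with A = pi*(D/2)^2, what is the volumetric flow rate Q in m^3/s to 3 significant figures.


A = pi*(0.173/2)^2 = 0.023506 m^2
Q = 0.023506 * 2.88 = 0.0677 m^3/s
Therefore the volumetric flow rate Q = 0.0677 m^3/s.


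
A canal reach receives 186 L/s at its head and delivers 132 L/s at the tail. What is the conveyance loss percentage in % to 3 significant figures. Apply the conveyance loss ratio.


Approach: apply the conveyance loss ratio, loss% = ((Q_head - Q_tail)/Q_head)*100.
loss = ((186 - 132)/186)*100 = 29.0 %
Therefore the conveyance loss percentage = 29.0 %.


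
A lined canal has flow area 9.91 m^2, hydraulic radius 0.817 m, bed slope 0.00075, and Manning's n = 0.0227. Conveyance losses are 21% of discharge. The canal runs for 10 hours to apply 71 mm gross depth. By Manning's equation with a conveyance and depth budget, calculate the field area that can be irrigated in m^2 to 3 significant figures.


Approach: apply Manning's equation with a conveyance and depth budget, Q = (1/n)*A*R^(2/3)*S^(1/2); Q_field = Q*(1-loss); Area = Q_field*t/(d/1000).
Step 1 — canal discharge (Manning's equation):
  Q = (1/0.0227) * 9.91 * 0.817^(2/3) * 0.00075^(1/2) = 10.449 m^3/s
Step 2 — delivered flow: Q_field = 10.449*(1 - 21/100) = 8.2544 m^3/s
Step 3 — volume delivered: V = 8.2544 * 10*3600 = 297160 m^3
Step 4 — area served: A = V / (depth/1000) = 297160 / 0.071 = 4190000 m^2
Therefore the field area that can be irrigated = 4190000 m^2.


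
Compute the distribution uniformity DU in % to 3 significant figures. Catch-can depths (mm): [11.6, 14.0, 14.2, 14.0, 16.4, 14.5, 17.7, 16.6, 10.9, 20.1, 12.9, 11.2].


Approach: apply the low-quarter distribution uniformity, DU = (mean of lowest quarter of readings / overall mean)*100.
sorted lowest 3 of 12: [10.9, 11.2, 11.6] -> mean = 11.233 mm
overall mean = 14.508 mm
DU = (11.233/14.508)*100 = 77.4 %
Therefore the distribution uniformity DU = 77.4 %.


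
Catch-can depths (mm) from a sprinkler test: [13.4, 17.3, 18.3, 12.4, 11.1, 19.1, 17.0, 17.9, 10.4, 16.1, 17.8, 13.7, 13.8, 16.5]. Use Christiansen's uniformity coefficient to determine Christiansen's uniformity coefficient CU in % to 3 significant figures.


Approach: apply Christiansen's uniformity coefficient, CU = (1 - mean_abs_deviation/mean)*100.
mean = 15.343 mm
mean |d_i - mean| = 2.4653 mm
CU = (1 - 2.4653/15.343)*100 = 83.9 %
Therefore Christiansen's uniformity coefficient CU = 83.9 %.


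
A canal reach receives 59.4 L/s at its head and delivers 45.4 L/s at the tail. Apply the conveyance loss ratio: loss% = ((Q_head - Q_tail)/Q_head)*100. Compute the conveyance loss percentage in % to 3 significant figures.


loss = ((59.4 - 45.4)/59.4)*100 = 23.6 %
Therefore the conveyance loss percentage = 23.6 %.


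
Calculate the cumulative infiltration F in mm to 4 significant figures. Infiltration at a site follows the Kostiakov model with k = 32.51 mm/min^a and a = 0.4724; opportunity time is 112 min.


Approach: apply the Kostiakov infiltration equation, F = k*t^a.
F = 32.51 * 112^0.4724 = 302.0 mm
Therefore the cumulative infiltration F = 302.0 mm.


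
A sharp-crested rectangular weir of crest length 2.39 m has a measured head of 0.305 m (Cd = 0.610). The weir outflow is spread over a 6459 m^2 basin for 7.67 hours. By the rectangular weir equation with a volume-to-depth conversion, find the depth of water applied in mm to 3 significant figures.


Approach: apply the rectangular weir equation with a volume-to-depth conversion, Q = (2/3)*Cd*L*sqrt(2g)*H^1.5; d = Q*t/A * 1000.
Step 1 — weir discharge:
  Q = (2/3)*0.610*2.39*sqrt(2*9.81)*0.305^1.5 = 0.72516 m^3/s
Step 2 — volume: V = 0.72516 * 7.67*3600 = 20023 m^3
Step 3 — depth: d = V/A * 1000 = 20023/6459 * 1000 = 3100 mm
Therefore the depth of water applied = 3100 mm.


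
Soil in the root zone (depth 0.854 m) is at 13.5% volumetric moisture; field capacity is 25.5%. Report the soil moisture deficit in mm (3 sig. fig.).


Approach: apply the soil moisture deficit relation, SMD = (FC - theta)/100 * depth * 1000.
SMD = (25.5 - 13.5)/100 * 0.854 * 1000 = 102 mm
Therefore the soil moisture deficit = 102 mm.


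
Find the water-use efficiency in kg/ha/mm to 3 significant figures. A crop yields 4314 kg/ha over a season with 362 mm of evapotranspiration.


Approach: apply the water-use efficiency ratio, WUE = yield/ET.
WUE = 4314 / 362 = 11.9 kg/ha/mm
Therefore the water-use efficiency = 11.9 kg/ha/mm.


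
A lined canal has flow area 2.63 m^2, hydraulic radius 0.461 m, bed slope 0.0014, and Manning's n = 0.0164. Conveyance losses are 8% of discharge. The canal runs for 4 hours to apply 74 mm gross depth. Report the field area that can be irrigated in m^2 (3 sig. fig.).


Approach: apply Manning's equation with a conveyance and depth budget, Q = (1/n)*A*R^(2/3)*S^(1/2); Q_field = Q*(1-loss); Area = Q_field*t/(d/1000).
Step 1 — canal discharge (Manning's equation):
  Q = (1/0.0164) * 2.63 * 0.461^(2/3) * 0.0014^(1/2) = 3.5808 m^3/s
Step 2 — delivered flow: Q_field = 3.5808*(1 - 8/100) = 3.2943 m^3/s
Step 3 — volume delivered: V = 3.2943 * 4*3600 = 47438 m^3
Step 4 — area served: A = V / (depth/1000) = 47438 / 0.074 = 641000 m^2
Therefore the field area that can be irrigated = 641000 m^2.


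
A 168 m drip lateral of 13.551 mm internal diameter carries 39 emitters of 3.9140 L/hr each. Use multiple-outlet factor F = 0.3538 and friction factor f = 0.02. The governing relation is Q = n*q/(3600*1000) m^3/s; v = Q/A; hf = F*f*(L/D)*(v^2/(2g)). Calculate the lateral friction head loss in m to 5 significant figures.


Q = 39*3.9140/(3600*1000) = 4.240167e-05 m^3/s
A = pi*(13.551e-3/2)^2 = 1.442224e-04 m^2, so v = Q/A = 0.2940020 m/s
hf = 0.3538*0.02*(168/0.013551)*(0.2940020^2/(2*9.81)) = 0.38648 m
Therefore the lateral friction head loss = 0.38648 m.


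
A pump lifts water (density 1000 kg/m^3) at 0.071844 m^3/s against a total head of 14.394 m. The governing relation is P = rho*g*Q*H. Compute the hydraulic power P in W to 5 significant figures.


P = 1000 * 9.81 * 0.071844 * 14.394 = 10145 W
Therefore the hydraulic power P = 10145 W.


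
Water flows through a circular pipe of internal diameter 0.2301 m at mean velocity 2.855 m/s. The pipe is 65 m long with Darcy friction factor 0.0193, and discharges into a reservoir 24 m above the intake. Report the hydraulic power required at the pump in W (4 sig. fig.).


Approach: apply continuity + Darcy-Weisbach + hydraulic power, Q = A*v; hf = f*(L/D)*(v^2/(2g)); H = static + hf; P = rho*g*Q*H.
Step 1 — flow rate (continuity, Q = A*v):
  A = pi*(0.2301/2)^2 = 0.0415837 m^2
  Q = 0.0415837 * 2.855 = 0.118721 m^3/s
Step 2 — friction head loss (Darcy-Weisbach):
  hf = 0.0193 * (65/0.2301) * (2.855^2 / (2*9.81))
  hf = 2.26500 m
Step 3 — total head: H = 24 + 2.26500 = 26.2650 m
Step 4 — hydraulic power (P = rho*g*Q*H):
  P = 1000 * 9.81 * 0.118721 * 26.2650 = 30590 W
Therefore the hydraulic power required at the pump = 30590 W.


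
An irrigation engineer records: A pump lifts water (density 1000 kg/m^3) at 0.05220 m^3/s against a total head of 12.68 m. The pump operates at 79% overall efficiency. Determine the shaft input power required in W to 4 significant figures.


Approach: apply hydraulic power then efficiency conversion, P = rho*g*Q*H; P_in = P/eta.
Step 1 — hydraulic power (P = rho*g*Q*H):
  P = 1000 * 9.81 * 0.05220 * 12.68 = 6493.20 W
Step 2 — input power: P_in = P/eta = 6493.20 / 0.79 = 8219 W
Therefore the shaft input power required = 8219 W.


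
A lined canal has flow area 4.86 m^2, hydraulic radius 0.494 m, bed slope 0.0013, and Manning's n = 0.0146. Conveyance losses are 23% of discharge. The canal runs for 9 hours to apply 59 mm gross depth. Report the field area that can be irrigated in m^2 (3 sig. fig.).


Approach: apply Manning's equation with a conveyance and depth budget, Q = (1/n)*A*R^(2/3)*S^(1/2); Q_field = Q*(1-loss); Area = Q_field*t/(d/1000).
Step 1 — canal discharge (Manning's equation):
  Q = (1/0.0146) * 4.86 * 0.494^(2/3) * 0.0013^(1/2) = 7.5002 m^3/s
Step 2 — delivered flow: Q_field = 7.5002*(1 - 23/100) = 5.7752 m^3/s
Step 3 — volume delivered: V = 5.7752 * 9*3600 = 187120 m^3
Step 4 — area served: A = V / (depth/1000) = 187120 / 0.059 = 3170000 m^2
Therefore the field area that can be irrigated = 3170000 m^2.


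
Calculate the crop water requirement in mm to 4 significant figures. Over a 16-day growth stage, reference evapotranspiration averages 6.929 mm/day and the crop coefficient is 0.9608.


Approach: apply the crop water requirement relation, CWR = ET0 * Kc * days.
CWR = 6.929 * 0.9608 * 16 = 106.5 mm
Therefore the crop water requirement = 106.5 mm.


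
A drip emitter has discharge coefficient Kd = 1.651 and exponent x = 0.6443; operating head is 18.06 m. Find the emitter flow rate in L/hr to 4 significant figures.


Approach: apply the emitter characteristic equation, q = Kd * h^x.
q = 1.651 * 18.06^0.6443 = 10.65 L/hr
Therefore the emitter flow rate = 10.65 L/hr.


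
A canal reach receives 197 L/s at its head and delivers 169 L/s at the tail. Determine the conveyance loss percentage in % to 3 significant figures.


Approach: apply the conveyance loss ratio, loss% = ((Q_head - Q_tail)/Q_head)*100.
loss = ((197 - 169)/197)*100 = 14.2 %
Therefore the conveyance loss percentage = 14.2 %.


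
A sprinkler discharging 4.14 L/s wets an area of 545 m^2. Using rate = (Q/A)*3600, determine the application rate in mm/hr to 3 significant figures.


rate = (4.14 / 545) * 3600 = 27.3 mm/hr
Therefore the application rate = 27.3 mm/hr.


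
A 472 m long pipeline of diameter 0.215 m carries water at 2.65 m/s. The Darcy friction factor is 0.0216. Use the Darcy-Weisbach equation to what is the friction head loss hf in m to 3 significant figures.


Approach: apply the Darcy-Weisbach equation, hf = f*(L/D)*(v^2/(2g)).
hf = 0.0216 * (472/0.215) * (2.65^2 / (2*9.81))
hf = 17.0 m
Therefore the friction head loss hf = 17.0 m.


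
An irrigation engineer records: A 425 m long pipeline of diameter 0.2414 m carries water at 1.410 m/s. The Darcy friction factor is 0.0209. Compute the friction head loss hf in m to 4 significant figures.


Approach: apply the Darcy-Weisbach equation, hf = f*(L/D)*(v^2/(2g)).
hf = 0.0209 * (425/0.2414) * (1.410^2 / (2*9.81))
hf = 3.729 m
Therefore the friction head loss hf = 3.729 m.


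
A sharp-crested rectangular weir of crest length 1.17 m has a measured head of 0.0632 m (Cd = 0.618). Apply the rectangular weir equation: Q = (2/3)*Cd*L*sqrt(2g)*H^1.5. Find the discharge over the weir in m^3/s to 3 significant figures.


Q = (2/3)*0.618*1.17*sqrt(2*9.81)*0.0632^1.5 = 0.0339 m^3/s
Therefore the discharge over the weir = 0.0339 m^3/s.


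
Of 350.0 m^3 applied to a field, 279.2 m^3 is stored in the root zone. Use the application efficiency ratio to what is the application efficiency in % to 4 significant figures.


Approach: apply the application efficiency ratio, Ea = (stored/applied)*100.
Ea = (279.2/350.0)*100 = 79.77 %
Therefore the application efficiency = 79.77 %.


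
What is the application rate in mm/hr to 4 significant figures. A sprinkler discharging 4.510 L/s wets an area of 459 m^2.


Approach: apply the application rate relation, rate = (Q/A)*3600.
rate = (4.510 / 459) * 3600 = 35.37 mm/hr
Therefore the application rate = 35.37 mm/hr.


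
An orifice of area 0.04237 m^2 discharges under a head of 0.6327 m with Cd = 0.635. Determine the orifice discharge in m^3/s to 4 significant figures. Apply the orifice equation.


Approach: apply the orifice equation, Q = Cd*A*sqrt(2*g*h).
Q = 0.635 * 0.04237 * sqrt(2*9.81*0.6327) = 0.09479 m^3/s
Therefore the orifice discharge = 0.09479 m^3/s.


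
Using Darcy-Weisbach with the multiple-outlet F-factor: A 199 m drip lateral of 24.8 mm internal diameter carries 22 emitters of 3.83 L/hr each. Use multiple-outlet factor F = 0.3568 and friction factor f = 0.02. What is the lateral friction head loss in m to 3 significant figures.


Approach: apply Darcy-Weisbach with the multiple-outlet F-factor, Q = n*q/(3600*1000) m^3/s; v = Q/A; hf = F*f*(L/D)*(v^2/(2g)).
Q = 22*3.83/(3600*1000) = 2.3406e-05 m^3/s
A = pi*(24.8e-3/2)^2 = 4.8305e-04 m^2, so v = Q/A = 0.048454 m/s
hf = 0.3568*0.02*(199/0.0248)*(0.048454^2/(2*9.81)) = 0.00685 m
Therefore the lateral friction head loss = 0.00685 m.


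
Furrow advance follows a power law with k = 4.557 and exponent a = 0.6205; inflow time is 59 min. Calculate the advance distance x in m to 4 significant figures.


Approach: apply the power-law advance function, x = k*t^a.
x = 4.557 * 59^0.6205 = 57.21 m
Therefore the advance distance x = 57.21 m.


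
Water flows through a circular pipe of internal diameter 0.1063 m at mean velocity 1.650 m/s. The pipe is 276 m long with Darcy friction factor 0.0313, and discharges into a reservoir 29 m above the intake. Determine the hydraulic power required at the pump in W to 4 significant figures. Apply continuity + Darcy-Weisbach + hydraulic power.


Approach: apply continuity + Darcy-Weisbach + hydraulic power, Q = A*v; hf = f*(L/D)*(v^2/(2g)); H = static + hf; P = rho*g*Q*H.
Step 1 — flow rate (continuity, Q = A*v):
  A = pi*(0.1063/2)^2 = 0.00887476 m^2
  Q = 0.00887476 * 1.650 = 0.0146433 m^3/s
Step 2 — friction head loss (Darcy-Weisbach):
  hf = 0.0313 * (276/0.1063) * (1.650^2 / (2*9.81))
  hf = 11.2769 m
Step 3 — total head: H = 29 + 11.2769 = 40.2769 m
Step 4 — hydraulic power (P = rho*g*Q*H):
  P = 1000 * 9.81 * 0.0146433 * 40.2769 = 5786 W
Therefore the hydraulic power required at the pump = 5786 W.


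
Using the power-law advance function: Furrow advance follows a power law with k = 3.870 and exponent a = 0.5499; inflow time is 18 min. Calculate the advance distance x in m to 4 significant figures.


Approach: apply the power-law advance function, x = k*t^a.
x = 3.870 * 18^0.5499 = 18.97 m
Therefore the advance distance x = 18.97 m.


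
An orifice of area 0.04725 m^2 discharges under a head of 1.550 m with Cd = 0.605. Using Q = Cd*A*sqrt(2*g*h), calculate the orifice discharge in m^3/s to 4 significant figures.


Q = 0.605 * 0.04725 * sqrt(2*9.81*1.550) = 0.1576 m^3/s
Therefore the orifice discharge = 0.1576 m^3/s.


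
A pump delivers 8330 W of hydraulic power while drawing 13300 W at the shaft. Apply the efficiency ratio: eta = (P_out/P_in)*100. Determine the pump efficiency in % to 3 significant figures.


eta = (8330 / 13300) * 100 = 62.6 %
Therefore the pump efficiency = 62.6 %.


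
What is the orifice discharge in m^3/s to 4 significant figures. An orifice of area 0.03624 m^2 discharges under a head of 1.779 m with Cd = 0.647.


Approach: apply the orifice equation, Q = Cd*A*sqrt(2*g*h).
Q = 0.647 * 0.03624 * sqrt(2*9.81*1.779) = 0.1385 m^3/s
Therefore the orifice discharge = 0.1385 m^3/s.


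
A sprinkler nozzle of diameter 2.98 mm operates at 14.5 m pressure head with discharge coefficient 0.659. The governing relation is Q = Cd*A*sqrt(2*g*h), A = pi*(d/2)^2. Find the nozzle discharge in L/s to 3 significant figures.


A = pi*(2.98e-3/2)^2 = 6.9746e-06 m^2
Q = 0.659 * 6.9746e-06 * sqrt(2*9.81*14.5) * 1000 = 0.0775 L/s
Therefore the nozzle discharge = 0.0775 L/s.


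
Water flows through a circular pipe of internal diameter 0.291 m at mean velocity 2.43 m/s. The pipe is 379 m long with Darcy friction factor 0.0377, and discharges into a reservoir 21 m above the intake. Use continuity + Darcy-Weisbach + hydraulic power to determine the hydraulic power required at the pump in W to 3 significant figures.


Approach: apply continuity + Darcy-Weisbach + hydraulic power, Q = A*v; hf = f*(L/D)*(v^2/(2g)); H = static + hf; P = rho*g*Q*H.
Step 1 — flow rate (continuity, Q = A*v):
  A = pi*(0.291/2)^2 = 0.066508 m^2
  Q = 0.066508 * 2.43 = 0.16162 m^3/s
Step 2 — friction head loss (Darcy-Weisbach):
  hf = 0.0377 * (379/0.291) * (2.43^2 / (2*9.81))
  hf = 14.778 m
Step 3 — total head: H = 21 + 14.778 = 35.778 m
Step 4 — hydraulic power (P = rho*g*Q*H):
  P = 1000 * 9.81 * 0.16162 * 35.778 = 56700 W
Therefore the hydraulic power required at the pump = 56700 W.


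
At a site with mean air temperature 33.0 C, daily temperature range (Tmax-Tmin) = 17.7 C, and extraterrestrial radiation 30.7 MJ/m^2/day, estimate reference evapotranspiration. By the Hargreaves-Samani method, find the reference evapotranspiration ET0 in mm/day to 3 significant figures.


Approach: apply the Hargreaves-Samani method, ET0 = 0.0023*(Tmean+17.8)*sqrt(Tmax-Tmin)*0.408*Ra.
ET0 = 0.0023*(33.0+17.8)*sqrt(17.7)*0.408*30.7 = 6.16 mm/day
Therefore the reference evapotranspiration ET0 = 6.16 mm/day.


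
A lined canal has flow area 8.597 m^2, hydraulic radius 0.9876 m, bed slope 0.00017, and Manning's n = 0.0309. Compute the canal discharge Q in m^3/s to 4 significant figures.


Approach: apply Manning's equation, Q = (1/n)*A*R^(2/3)*S^(1/2).
Q = (1/0.0309) * 8.597 * 0.9876^(2/3) * 0.00017^(1/2) = 3.597 m^3/s
Therefore the canal discharge Q = 3.597 m^3/s.


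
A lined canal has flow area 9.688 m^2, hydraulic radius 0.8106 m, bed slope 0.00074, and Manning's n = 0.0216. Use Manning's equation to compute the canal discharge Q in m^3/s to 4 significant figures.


Approach: apply Manning's equation, Q = (1/n)*A*R^(2/3)*S^(1/2).
Q = (1/0.0216) * 9.688 * 0.8106^(2/3) * 0.00074^(1/2) = 10.61 m^3/s
Therefore the canal discharge Q = 10.61 m^3/s.


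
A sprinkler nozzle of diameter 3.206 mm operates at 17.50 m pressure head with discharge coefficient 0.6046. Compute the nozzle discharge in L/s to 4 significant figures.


Approach: apply the orifice equation, Q = Cd*A*sqrt(2*g*h), A = pi*(d/2)^2.
A = pi*(3.206e-3/2)^2 = 8.07266e-06 m^2
Q = 0.6046 * 8.07266e-06 * sqrt(2*9.81*17.50) * 1000 = 0.09044 L/s
Therefore the nozzle discharge = 0.09044 L/s.


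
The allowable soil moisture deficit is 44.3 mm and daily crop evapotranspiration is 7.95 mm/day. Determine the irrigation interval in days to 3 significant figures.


Approach: apply the irrigation interval relation, interval = SMD / ETc.
interval = 44.3 / 7.95 = 5.57 days
Therefore the irrigation interval = 5.57 days.


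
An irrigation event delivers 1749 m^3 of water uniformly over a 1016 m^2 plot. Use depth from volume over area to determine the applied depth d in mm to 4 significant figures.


Approach: apply depth from volume over area, d = (V/A)*1000.
d = (1749 / 1016) * 1000 = 1721 mm
Therefore the applied depth d = 1721 mm.


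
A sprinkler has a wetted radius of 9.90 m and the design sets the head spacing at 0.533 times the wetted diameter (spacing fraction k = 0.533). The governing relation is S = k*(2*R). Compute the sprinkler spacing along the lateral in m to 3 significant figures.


S = 0.533 * (2 * 9.90) = 10.6 m
Therefore the sprinkler spacing along the lateral = 10.6 m.


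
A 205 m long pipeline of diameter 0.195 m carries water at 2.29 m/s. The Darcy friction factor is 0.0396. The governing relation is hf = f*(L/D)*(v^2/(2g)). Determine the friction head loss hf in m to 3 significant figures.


hf = 0.0396 * (205/0.195) * (2.29^2 / (2*9.81))
hf = 11.1 m
Therefore the friction head loss hf = 11.1 m.


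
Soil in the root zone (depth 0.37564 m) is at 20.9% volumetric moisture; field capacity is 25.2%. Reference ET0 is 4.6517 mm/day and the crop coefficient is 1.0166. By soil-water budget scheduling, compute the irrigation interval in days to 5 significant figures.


Approach: apply soil-water budget scheduling, SMD = (FC-theta)/100*depth*1000; ETc = ET0*Kc; interval = SMD/ETc.
Step 1 — soil moisture deficit:
  SMD = (25.2 - 20.9)/100 * 0.37564 * 1000 = 16.15252 mm
Step 2 — daily crop ET (ETc = ET0*Kc):
  ETc = 4.6517 * 1.0166 = 4.728918 mm/day
Step 3 — irrigation interval (SMD/ETc):
  interval = 16.15252 / 4.728918 = 3.4157 days
Therefore the irrigation interval = 3.4157 days.


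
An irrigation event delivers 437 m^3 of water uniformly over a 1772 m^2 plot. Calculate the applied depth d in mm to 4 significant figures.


Approach: apply depth from volume over area, d = (V/A)*1000.
d = (437 / 1772) * 1000 = 246.6 mm
Therefore the applied depth d = 246.6 mm.


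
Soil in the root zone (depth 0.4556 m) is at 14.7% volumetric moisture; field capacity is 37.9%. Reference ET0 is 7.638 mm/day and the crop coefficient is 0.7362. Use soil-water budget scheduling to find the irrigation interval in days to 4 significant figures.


Approach: apply soil-water budget scheduling, SMD = (FC-theta)/100*depth*1000; ETc = ET0*Kc; interval = SMD/ETc.
Step 1 — soil moisture deficit:
  SMD = (37.9 - 14.7)/100 * 0.4556 * 1000 = 105.699 mm
Step 2 — daily crop ET (ETc = ET0*Kc):
  ETc = 7.638 * 0.7362 = 5.62310 mm/day
Step 3 — irrigation interval (SMD/ETc):
  interval = 105.699 / 5.62310 = 18.80 days
Therefore the irrigation interval = 18.80 days.


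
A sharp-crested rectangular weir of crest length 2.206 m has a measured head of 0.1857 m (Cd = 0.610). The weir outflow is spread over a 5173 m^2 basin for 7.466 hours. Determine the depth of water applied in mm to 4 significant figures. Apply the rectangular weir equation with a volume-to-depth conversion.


Approach: apply the rectangular weir equation with a volume-to-depth conversion, Q = (2/3)*Cd*L*sqrt(2g)*H^1.5; d = Q*t/A * 1000.
Step 1 — weir discharge:
  Q = (2/3)*0.610*2.206*sqrt(2*9.81)*0.1857^1.5 = 0.317989 m^3/s
Step 2 — volume: V = 0.317989 * 7.466*3600 = 8546.77 m^3
Step 3 — depth: d = V/A * 1000 = 8546.77/5173 * 1000 = 1652 mm
Therefore the depth of water applied = 1652 mm.


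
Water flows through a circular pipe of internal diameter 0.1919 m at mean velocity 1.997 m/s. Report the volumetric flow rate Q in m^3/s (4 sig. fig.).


Approach: apply the continuity equation for pipe flow, Q = A * v with A = pi*(D/2)^2.
A = pi*(0.1919/2)^2 = 0.0289228 m^2
Q = 0.0289228 * 1.997 = 0.05776 m^3/s
Therefore the volumetric flow rate Q = 0.05776 m^3/s.


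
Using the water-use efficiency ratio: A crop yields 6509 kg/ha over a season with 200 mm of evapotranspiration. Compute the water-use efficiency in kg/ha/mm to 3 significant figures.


Approach: apply the water-use efficiency ratio, WUE = yield/ET.
WUE = 6509 / 200 = 32.5 kg/ha/mm
Therefore the water-use efficiency = 32.5 kg/ha/mm.


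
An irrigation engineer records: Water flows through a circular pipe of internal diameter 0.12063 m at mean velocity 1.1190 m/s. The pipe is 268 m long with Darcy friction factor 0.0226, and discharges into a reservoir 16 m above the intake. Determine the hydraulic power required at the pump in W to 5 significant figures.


Approach: apply continuity + Darcy-Weisbach + hydraulic power, Q = A*v; hf = f*(L/D)*(v^2/(2g)); H = static + hf; P = rho*g*Q*H.
Step 1 — flow rate (continuity, Q = A*v):
  A = pi*(0.12063/2)^2 = 0.01142880 m^2
  Q = 0.01142880 * 1.1190 = 0.01278882 m^3/s
Step 2 — friction head loss (Darcy-Weisbach):
  hf = 0.0226 * (268/0.12063) * (1.1190^2 / (2*9.81))
  hf = 3.204417 m
Step 3 — total head: H = 16 + 3.204417 = 19.20442 m
Step 4 — hydraulic power (P = rho*g*Q*H):
  P = 1000 * 9.81 * 0.01278882 * 19.20442 = 2409.4 W
Therefore the hydraulic power required at the pump = 2409.4 W.


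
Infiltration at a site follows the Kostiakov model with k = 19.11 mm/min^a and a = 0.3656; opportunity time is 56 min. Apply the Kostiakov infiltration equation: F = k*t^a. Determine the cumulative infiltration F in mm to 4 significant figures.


F = 19.11 * 56^0.3656 = 83.25 mm
Therefore the cumulative infiltration F = 83.25 mm.


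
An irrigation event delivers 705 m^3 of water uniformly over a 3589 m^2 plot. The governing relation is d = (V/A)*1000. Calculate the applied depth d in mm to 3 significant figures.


d = (705 / 3589) * 1000 = 196 mm
Therefore the applied depth d = 196 mm.


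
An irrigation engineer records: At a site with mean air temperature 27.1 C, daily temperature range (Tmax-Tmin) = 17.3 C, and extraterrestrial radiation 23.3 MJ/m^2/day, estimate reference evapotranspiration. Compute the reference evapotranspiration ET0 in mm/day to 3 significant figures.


Approach: apply the Hargreaves-Samani method, ET0 = 0.0023*(Tmean+17.8)*sqrt(Tmax-Tmin)*0.408*Ra.
ET0 = 0.0023*(27.1+17.8)*sqrt(17.3)*0.408*23.3 = 4.08 mm/day
Therefore the reference evapotranspiration ET0 = 4.08 mm/day.


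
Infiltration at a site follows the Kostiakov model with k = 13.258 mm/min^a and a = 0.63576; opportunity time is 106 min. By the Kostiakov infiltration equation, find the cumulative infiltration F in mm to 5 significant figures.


Approach: apply the Kostiakov infiltration equation, F = k*t^a.
F = 13.258 * 106^0.63576 = 257.09 mm
Therefore the cumulative infiltration F = 257.09 mm.


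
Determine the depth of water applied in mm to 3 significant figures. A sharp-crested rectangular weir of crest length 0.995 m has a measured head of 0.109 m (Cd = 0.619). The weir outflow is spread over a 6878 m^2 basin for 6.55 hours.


Approach: apply the rectangular weir equation with a volume-to-depth conversion, Q = (2/3)*Cd*L*sqrt(2g)*H^1.5; d = Q*t/A * 1000.
Step 1 — weir discharge:
  Q = (2/3)*0.619*0.995*sqrt(2*9.81)*0.109^1.5 = 0.065450 m^3/s
Step 2 — volume: V = 0.065450 * 6.55*3600 = 1543.3 m^3
Step 3 — depth: d = V/A * 1000 = 1543.3/6878 * 1000 = 224 mm
Therefore the depth of water applied = 224 mm.


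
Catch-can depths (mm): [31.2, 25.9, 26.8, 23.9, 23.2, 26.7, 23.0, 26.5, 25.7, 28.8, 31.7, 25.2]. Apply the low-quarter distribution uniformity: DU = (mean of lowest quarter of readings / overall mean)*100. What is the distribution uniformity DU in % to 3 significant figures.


sorted lowest 3 of 12: [23.0, 23.2, 23.9] -> mean = 23.367 mm
overall mean = 26.550 mm
DU = (23.367/26.550)*100 = 88.0 %
Therefore the distribution uniformity DU = 88.0 %.


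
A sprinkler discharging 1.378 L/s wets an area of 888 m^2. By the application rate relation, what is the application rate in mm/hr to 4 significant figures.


Approach: apply the application rate relation, rate = (Q/A)*3600.
rate = (1.378 / 888) * 3600 = 5.586 mm/hr
Therefore the application rate = 5.586 mm/hr.


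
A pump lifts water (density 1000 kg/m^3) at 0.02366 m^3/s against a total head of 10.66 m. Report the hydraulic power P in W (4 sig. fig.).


Approach: apply the hydraulic power relation, P = rho*g*Q*H.
P = 1000 * 9.81 * 0.02366 * 10.66 = 2474 W
Therefore the hydraulic power P = 2474 W.


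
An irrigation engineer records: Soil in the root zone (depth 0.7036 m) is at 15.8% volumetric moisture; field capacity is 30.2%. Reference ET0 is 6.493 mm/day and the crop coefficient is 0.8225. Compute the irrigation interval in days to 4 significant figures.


Approach: apply soil-water budget scheduling, SMD = (FC-theta)/100*depth*1000; ETc = ET0*Kc; interval = SMD/ETc.
Step 1 — soil moisture deficit:
  SMD = (30.2 - 15.8)/100 * 0.7036 * 1000 = 101.318 mm
Step 2 — daily crop ET (ETc = ET0*Kc):
  ETc = 6.493 * 0.8225 = 5.34049 mm/day
Step 3 — irrigation interval (SMD/ETc):
  interval = 101.318 / 5.34049 = 18.97 days
Therefore the irrigation interval = 18.97 days.
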